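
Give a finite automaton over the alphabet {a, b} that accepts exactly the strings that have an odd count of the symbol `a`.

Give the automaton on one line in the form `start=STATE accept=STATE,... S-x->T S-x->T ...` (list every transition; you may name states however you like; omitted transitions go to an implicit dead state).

start=q0 accept=q1 q0-a->q1 q0-b->q0 q1-a->q0 q1-b->q1

Keep the running count of `a`s modulo 2: each `a` advances along the cycle q0 → q1 → q0 while other symbols loop. Accept at q1.
With 2 states:
        a   b  
>  q0   q1  q0 
 * q1   q0  q1 
(> = start, * = accepting)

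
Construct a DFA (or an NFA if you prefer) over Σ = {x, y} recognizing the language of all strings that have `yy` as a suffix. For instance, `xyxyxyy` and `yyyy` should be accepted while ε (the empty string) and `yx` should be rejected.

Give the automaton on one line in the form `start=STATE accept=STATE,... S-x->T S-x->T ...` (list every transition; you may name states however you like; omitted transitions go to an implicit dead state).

start=A accept=C A-x->A A-y->B B-x->A B-y->C C-x->A C-y->C

Remember how much of `yy` the current input suffix matches. State A means no match yet; B means the last symbol is `y`; C means the last 2 symbols are `yy`. Only C accepts. On a mismatch, fall back to the longest proper suffix that is still a prefix of `yy`.
3 states suffice.
       x  y 
>  A   A  B 
   B   A  C 
 * C   A  C 
(> = start, * = accepting)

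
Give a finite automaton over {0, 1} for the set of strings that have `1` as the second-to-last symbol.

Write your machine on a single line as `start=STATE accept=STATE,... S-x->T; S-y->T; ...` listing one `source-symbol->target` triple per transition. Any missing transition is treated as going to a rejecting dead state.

Because acceptance depends on a position counted from the end, the machine has to buffer the most recent 2 symbols. Make each state the string of the last up-to-2 symbols read; on input `x` shift the window left and append `x`. Accept when the buffered window has length 2 and begins with `1`.
7 states suffice.
        0   1  
>  q0   q1  q2 
   q1   q3  q4 
   q2   q5  q6 
   q3   q3  q4 
   q4   q5  q6 
 * q5   q3  q4 
 * q6   q5  q6 
(> = start, * = accepting)

start=q0; accept=q5,q6; q0-0->q1; q0-1->q2; q1-0->q3; q1-1->q4; q2-0->q5; q2-1->q6; q3-0->q3; q3-1->q4; q4-0->q5; q4-1->q6; q5-0->q3; q5-1->q4; q6-0->q5; q6-1->q6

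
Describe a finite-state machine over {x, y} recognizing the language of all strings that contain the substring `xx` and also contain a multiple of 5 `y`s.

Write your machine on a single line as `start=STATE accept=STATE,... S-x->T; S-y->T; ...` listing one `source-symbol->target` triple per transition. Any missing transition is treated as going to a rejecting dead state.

Build one automaton per condition and run them in lockstep. The first has 3 states tracking whether and how much of `xx` has been seen; the second has 5 states tracking the count of `y`s modulo 5. A product state is a pair (one from each), accepting exactly when both do.
       x  y 
>  A   B  C 
   B   D  C 
   C   E  F 
 * D   D  G 
   E   G  F 
   F   H  I 
   G   G  J 
   H   J  I 
   I   K  L 
   J   J  M 
   K   M  L 
   L   N  A 
   M   M  O 
   N   O  A 
   O   O  D 
(> = start, * = accepting)

start=A; accept=D; A-x->B; A-y->C; B-x->D; B-y->C; C-x->E; C-y->F; D-x->D; D-y->G; E-x->G; E-y->F; F-x->H; F-y->I; G-x->G; G-y->J; H-x->J; H-y->I; I-x->K; I-y->L; J-x->J; J-y->M; K-x->M; K-y->L; L-x->N; L-y->A; M-x->M; M-y->O; N-x->O; N-y->A; O-x->O; O-y->D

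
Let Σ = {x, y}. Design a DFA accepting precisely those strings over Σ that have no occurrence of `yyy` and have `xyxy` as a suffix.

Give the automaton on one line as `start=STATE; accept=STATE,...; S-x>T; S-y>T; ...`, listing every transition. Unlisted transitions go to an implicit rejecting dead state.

Handle the two conditions separately and then intersect. The first has 4 states tracking partial matches of the forbidden pattern `yyy`; the second has 5 states tracking how much of the suffix `xyxy` has currently been matched. A product state is a pair (one from each), accepting exactly when both do.
          x    y  
>  S0     S1   S2 
   S1     S1   S3 
   S2     S1   S4 
   S3     S5   S4 
   S4     S1   S6 
   S5     S1   S7 
   S6     S8   S6 
 * S7     S5   S4 
   S8     S8   S9 
   S9    S10   S6 
   S10    S8  S11 
   S11   S10   S6 
(> = start, * = accepting)

start=S0; accept=S7; S0-x>S1; S0-y>S2; S1-x>S1; S1-y>S3; S2-x>S1; S2-y>S4; S3-x>S5; S3-y>S4; S4-x>S1; S4-y>S6; S5-x>S1; S5-y>S7; S6-x>S8; S6-y>S6; S7-x>S5; S7-y>S4; S8-x>S8; S8-y>S9; S9-x>S10; S9-y>S6; S10-x>S8; S10-y>S11; S11-x>S10; S11-y>S6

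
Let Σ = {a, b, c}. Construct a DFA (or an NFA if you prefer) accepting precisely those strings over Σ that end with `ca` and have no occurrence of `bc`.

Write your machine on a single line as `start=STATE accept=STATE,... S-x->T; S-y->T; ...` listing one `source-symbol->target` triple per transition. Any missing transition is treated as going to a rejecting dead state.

Handle the two conditions separately and then intersect. One (3 states) tracks how much of the suffix `ca` has currently been matched; the other (3 states) tracks partial matches of the forbidden pattern `bc`. Each combined state is a pair, one component from each; accept when both components accept. Minimizing collapses redundant product states.
5 states suffice.
        a   b   c  
>  q0   q0  q1  q2 
   q1   q0  q1  q3 
   q2   q4  q1  q2 
   q3   q3  q3  q3 
 * q4   q0  q1  q2 
(> = start, * = accepting)

start=q0; accept=q4; q0-a->q0; q0-b->q1; q0-c->q2; q1-a->q0; q1-b->q1; q1-c->q3; q2-a->q4; q2-b->q1; q2-c->q2; q3-a->q3; q3-b->q3; q3-c->q3; q4-a->q0; q4-b->q1; q4-c->q2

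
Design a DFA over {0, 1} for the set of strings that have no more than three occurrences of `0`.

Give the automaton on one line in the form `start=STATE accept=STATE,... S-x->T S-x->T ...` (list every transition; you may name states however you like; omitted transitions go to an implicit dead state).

Only the number of `0`s matters, and only up to 4. Make a chain q0 → q1 → q2 → q3 → q4 advanced by each `0` (with q4 absorbing); every other symbol self-loops. The accepting set is {q0, q1, q2, q3}.
        0   1  
>* q0   q1  q0 
 * q1   q2  q1 
 * q2   q3  q2 
 * q3   q4  q3 
   q4   q4  q4 
(> = start, * = accepting)

start=q0 accept=q0,q1,q2,q3 q0-0->q1 q0-1->q0 q1-0->q2 q1-1->q1 q2-0->q3 q2-1->q2 q3-0->q4 q3-1->q3 q4-0->q4 q4-1->q4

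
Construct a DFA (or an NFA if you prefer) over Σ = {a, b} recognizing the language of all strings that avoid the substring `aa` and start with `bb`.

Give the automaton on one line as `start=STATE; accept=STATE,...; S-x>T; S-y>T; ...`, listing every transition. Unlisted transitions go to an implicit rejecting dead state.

Run two small machines in parallel and take their product. The first has 3 states tracking partial matches of the forbidden pattern `aa`; the second has 4 states tracking whether the input so far still matches the prefix `bb`. A product state is a pair (one from each), accepting exactly when both do.
With 8 states:
        a   b  
>  q0   q1  q2 
   q1   q3  q4 
   q2   q1  q5 
   q3   q3  q3 
   q4   q1  q4 
 * q5   q6  q5 
 * q6   q7  q5 
   q7   q7  q7 
(> = start, * = accepting)

start=q0; accept=q5,q6; q0-a>q1; q0-b>q2; q1-a>q3; q1-b>q4; q2-a>q1; q2-b>q5; q3-a>q3; q3-b>q3; q4-a>q1; q4-b>q4; q5-a>q6; q5-b>q5; q6-a>q7; q6-b>q5; q7-a>q7; q7-b>q7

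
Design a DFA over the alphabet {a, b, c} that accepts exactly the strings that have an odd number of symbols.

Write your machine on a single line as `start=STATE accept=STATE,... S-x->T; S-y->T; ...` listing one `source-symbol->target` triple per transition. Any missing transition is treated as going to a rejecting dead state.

Count input length modulo 2: every symbol advances one step around the cycle q0 → q1 → q0. Accept at q1.
2 states suffice.
        a   b   c  
>  q0   q1  q1  q1 
 * q1   q0  q0  q0 
(> = start, * = accepting)

start=q0; accept=q1; q0-a->q1; q0-b->q1; q0-c->q1; q1-a->q0; q1-b->q0; q1-c->q0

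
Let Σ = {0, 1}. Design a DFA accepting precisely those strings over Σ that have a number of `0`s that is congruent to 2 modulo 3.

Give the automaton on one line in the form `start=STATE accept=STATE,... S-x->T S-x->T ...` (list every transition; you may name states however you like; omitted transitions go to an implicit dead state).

Keep the running count of `0`s modulo 3: each `0` advances along the cycle q0 → q1 → q2 → q0 while other symbols loop. Accept at q2.
3 states suffice.
        0   1  
>  q0   q1  q0 
   q1   q2  q1 
 * q2   q0  q2 
(> = start, * = accepting)

start=q0 accept=q2 q0-0->q1 q0-1->q0 q1-0->q2 q1-1->q1 q2-0->q0 q2-1->q2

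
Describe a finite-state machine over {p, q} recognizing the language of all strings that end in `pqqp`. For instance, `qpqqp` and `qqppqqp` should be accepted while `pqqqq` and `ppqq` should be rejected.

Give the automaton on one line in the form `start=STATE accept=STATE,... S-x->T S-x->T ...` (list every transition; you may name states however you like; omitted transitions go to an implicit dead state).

Let each state record the length of the longest suffix of the input read so far that is also a prefix of `pqqp`. S1 means the last symbol is `p`; S2 means the last 2 symbols are `pq`; S3 means the last 3 symbols are `pqq`; S4 means the last 4 symbols are `pqqp`. Accept only at S4, where the string currently ends in `pqqp`.
A 5-state machine:
        p   q  
>  S0   S1  S0 
   S1   S1  S2 
   S2   S1  S3 
   S3   S4  S0 
 * S4   S1  S2 
(> = start, * = accepting)

start=S0 accept=S4 S0-p->S1 S0-q->S0 S1-p->S1 S1-q->S2 S2-p->S1 S2-q->S3 S3-p->S4 S3-q->S0 S4-p->S1 S4-q->S2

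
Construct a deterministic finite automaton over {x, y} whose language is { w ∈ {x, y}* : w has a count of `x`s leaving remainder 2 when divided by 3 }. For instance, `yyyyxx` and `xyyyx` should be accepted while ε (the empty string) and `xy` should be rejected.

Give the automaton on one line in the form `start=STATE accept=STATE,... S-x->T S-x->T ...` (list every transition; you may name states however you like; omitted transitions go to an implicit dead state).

start=S0 accept=S2 S0-x->S1 S0-y->S0 S1-x->S2 S1-y->S1 S2-x->S0 S2-y->S2

The only thing that matters is how many `x`s have appeared, reduced mod 3. Use one state per residue: S0 for 0, …, S2 for 2. Reading `x` moves to the next residue; anything else stays put. S2 is accepting.
        x   y  
>  S0   S1  S0 
   S1   S2  S1 
 * S2   S0  S2 
(> = start, * = accepting)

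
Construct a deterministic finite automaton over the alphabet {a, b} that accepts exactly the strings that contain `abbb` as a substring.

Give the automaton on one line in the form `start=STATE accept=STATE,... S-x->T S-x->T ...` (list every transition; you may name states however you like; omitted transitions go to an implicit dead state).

start=q0 accept=q4 q0-a->q1 q0-b->q0 q1-a->q1 q1-b->q2 q2-a->q1 q2-b->q3 q3-a->q1 q3-b->q4 q4-a->q4 q4-b->q4

Track how much of `abbb` has been matched so far: state q0 is no progress, q4 is the absorbing accept state reached once `abbb` has occurred. Intermediate states record partial matches; on a mismatch, fall back to the longest reusable overlap.
With 5 states:
        a   b  
>  q0   q1  q0 
   q1   q1  q2 
   q2   q1  q3 
   q3   q1  q4 
 * q4   q4  q4 
(> = start, * = accepting)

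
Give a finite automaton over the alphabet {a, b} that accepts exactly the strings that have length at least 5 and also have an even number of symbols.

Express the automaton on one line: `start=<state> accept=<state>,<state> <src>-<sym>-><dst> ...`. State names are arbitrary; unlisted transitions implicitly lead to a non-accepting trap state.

Build one automaton per condition and run them in lockstep. One (7 states) tracks the input length, saturating at 6; the other (2 states) tracks the input length modulo 2. Each combined state is a pair, one component from each; accept when both components accept.
An 8-state machine:
        a   b  
>  S0   S1  S1 
   S1   S2  S2 
   S2   S3  S3 
   S3   S4  S4 
   S4   S5  S5 
   S5   S6  S6 
 * S6   S7  S7 
   S7   S6  S6 
(> = start, * = accepting)

start=S0 accept=S6 S0-a->S1 S0-b->S1 S1-a->S2 S1-b->S2 S2-a->S3 S2-b->S3 S3-a->S4 S3-b->S4 S4-a->S5 S4-b->S5 S5-a->S6 S5-b->S6 S6-a->S7 S6-b->S7 S7-a->S6 S7-b->S6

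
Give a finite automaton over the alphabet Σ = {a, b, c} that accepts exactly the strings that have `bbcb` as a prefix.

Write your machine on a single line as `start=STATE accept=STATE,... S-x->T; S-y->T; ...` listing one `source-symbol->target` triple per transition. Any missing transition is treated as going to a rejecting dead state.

Walk along `bbcb` while the input agrees: from S0 take `b` to S1, and so on. Any deviation drops to the rejecting sink S5. Once S4 is reached the prefix is confirmed and every continuation is accepted.
6 states suffice.
        a   b   c  
>  S0   S5  S1  S5 
   S1   S5  S2  S5 
   S2   S5  S5  S3 
   S3   S5  S4  S5 
 * S4   S4  S4  S4 
   S5   S5  S5  S5 
(> = start, * = accepting)

start=S0; accept=S4; S0-a->S5; S0-b->S1; S0-c->S5; S1-a->S5; S1-b->S2; S1-c->S5; S2-a->S5; S2-b->S5; S2-c->S3; S3-a->S5; S3-b->S4; S3-c->S5; S4-a->S4; S4-b->S4; S4-c->S4; S5-a->S5; S5-b->S5; S5-c->S5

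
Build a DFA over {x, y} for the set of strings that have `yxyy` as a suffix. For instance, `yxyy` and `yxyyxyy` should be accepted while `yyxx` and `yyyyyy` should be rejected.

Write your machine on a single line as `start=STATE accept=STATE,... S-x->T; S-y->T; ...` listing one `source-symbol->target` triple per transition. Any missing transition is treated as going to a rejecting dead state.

start=A; accept=E; A-x->A; A-y->B; B-x->C; B-y->B; C-x->A; C-y->D; D-x->C; D-y->E; E-x->C; E-y->B

Let each state record the length of the longest suffix of the input read so far that is also a prefix of `yxyy`. B means the last symbol is `y`; C means the last 2 symbols are `yx`; D means the last 3 symbols are `yxy`; E means the last 4 symbols are `yxyy`. Accept only at E, where the string currently ends in `yxyy`.
       x  y 
>  A   A  B 
   B   C  B 
   C   A  D 
   D   C  E 
 * E   C  B 
(> = start, * = accepting)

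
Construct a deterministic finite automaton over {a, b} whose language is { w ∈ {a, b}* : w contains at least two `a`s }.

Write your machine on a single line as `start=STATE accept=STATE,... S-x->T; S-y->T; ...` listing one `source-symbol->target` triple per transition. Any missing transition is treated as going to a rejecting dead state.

Count `a`s, saturating at 3: states q0 through q2 mean 0 through 2 `a`s seen; q3 means more than 2. Each `a` increments (capped at q3); other symbols loop. Accept from {q2, q3}.
4 states suffice.
        a   b  
>  q0   q1  q0 
   q1   q2  q1 
 * q2   q3  q2 
 * q3   q3  q3 
(> = start, * = accepting)

start=q0; accept=q2,q3; q0-a->q1; q0-b->q0; q1-a->q2; q1-b->q1; q2-a->q3; q2-b->q2; q3-a->q3; q3-b->q3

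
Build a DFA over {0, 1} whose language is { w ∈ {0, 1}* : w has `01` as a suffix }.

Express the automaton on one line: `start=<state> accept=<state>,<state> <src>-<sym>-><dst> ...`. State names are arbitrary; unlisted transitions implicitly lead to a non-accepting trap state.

Remember how much of `01` the current input suffix matches. State S0 means no match yet; S1 means the last symbol is `0`; S2 means the last 2 symbols are `01`. Only S2 accepts. On a mismatch, fall back to the longest proper suffix that is still a prefix of `01`.
        0   1  
>  S0   S1  S0 
   S1   S1  S2 
 * S2   S1  S0 
(> = start, * = accepting)

start=S0 accept=S2 S0-0->S1 S0-1->S0 S1-0->S1 S1-1->S2 S2-0->S1 S2-1->S0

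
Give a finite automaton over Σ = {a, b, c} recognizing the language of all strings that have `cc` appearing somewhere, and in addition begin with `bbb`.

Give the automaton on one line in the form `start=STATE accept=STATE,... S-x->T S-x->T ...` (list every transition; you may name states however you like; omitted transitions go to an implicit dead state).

Build one automaton per condition and run them in lockstep. The first has 3 states tracking whether and how much of `cc` has been seen; the second has 5 states tracking whether the input so far still matches the prefix `bbb`. A product state is a pair (one from each), accepting exactly when both do. After merging equivalent states the machine shrinks.
        a   b   c  
>  q0   q1  q2  q1 
   q1   q1  q1  q1 
   q2   q1  q3  q1 
   q3   q1  q4  q1 
   q4   q4  q4  q5 
   q5   q4  q4  q6 
 * q6   q6  q6  q6 
(> = start, * = accepting)

start=q0 accept=q6 q0-a->q1 q0-b->q2 q0-c->q1 q1-a->q1 q1-b->q1 q1-c->q1 q2-a->q1 q2-b->q3 q2-c->q1 q3-a->q1 q3-b->q4 q3-c->q1 q4-a->q4 q4-b->q4 q4-c->q5 q5-a->q4 q5-b->q4 q5-c->q6 q6-a->q6 q6-b->q6 q6-c->q6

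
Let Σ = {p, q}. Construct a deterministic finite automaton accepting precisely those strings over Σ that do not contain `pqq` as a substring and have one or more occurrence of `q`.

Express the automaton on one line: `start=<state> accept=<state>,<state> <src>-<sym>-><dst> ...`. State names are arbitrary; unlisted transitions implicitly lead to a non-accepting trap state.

Build one automaton per condition and run them in lockstep. The first has 4 states tracking partial matches of the forbidden pattern `pqq`; the second has 3 states tracking the count of `q`s, saturating at 2. A product state is a pair (one from each), accepting exactly when both do. Equivalent product states are then merged.
A 6-state machine:
       p  q 
>  A   B  C 
   B   B  D 
 * C   E  C 
 * D   E  F 
 * E   E  D 
   F   F  F 
(> = start, * = accepting)

start=A accept=C,D,E A-p->B A-q->C B-p->B B-q->D C-p->E C-q->C D-p->E D-q->F E-p->E E-q->D F-p->F F-q->F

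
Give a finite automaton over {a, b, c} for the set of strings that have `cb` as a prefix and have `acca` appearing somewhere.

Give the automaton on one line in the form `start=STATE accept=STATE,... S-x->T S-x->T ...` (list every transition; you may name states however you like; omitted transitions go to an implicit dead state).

Build one automaton per condition and run them in lockstep. One (4 states) tracks whether the input so far still matches the prefix `cb`; the other (5 states) tracks whether and how much of `acca` has been seen. Each combined state is a pair, one component from each; accept when both components accept.
A 12-state machine:
          a    b    c  
>  q0     q1   q2   q3 
   q1     q1   q2   q4 
   q2     q1   q2   q2 
   q3     q1   q5   q2 
   q4     q1   q2   q6 
   q5     q7   q5   q5 
   q6     q8   q2   q2 
   q7     q7   q5   q9 
   q8     q8   q8   q8 
   q9     q7   q5  q10 
   q10   q11   q5   q5 
 * q11   q11  q11  q11 
(> = start, * = accepting)

start=q0 accept=q11 q0-a->q1 q0-b->q2 q0-c->q3 q1-a->q1 q1-b->q2 q1-c->q4 q2-a->q1 q2-b->q2 q2-c->q2 q3-a->q1 q3-b->q5 q3-c->q2 q4-a->q1 q4-b->q2 q4-c->q6 q5-a->q7 q5-b->q5 q5-c->q5 q6-a->q8 q6-b->q2 q6-c->q2 q7-a->q7 q7-b->q5 q7-c->q9 q8-a->q8 q8-b->q8 q8-c->q8 q9-a->q7 q9-b->q5 q9-c->q10 q10-a->q11 q10-b->q5 q10-c->q5 q11-a->q11 q11-b->q11 q11-c->q11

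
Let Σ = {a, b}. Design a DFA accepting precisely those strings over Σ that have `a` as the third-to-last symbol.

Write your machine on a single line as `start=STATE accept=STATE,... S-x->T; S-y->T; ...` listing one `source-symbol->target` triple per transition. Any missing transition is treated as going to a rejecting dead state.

Because acceptance depends on a position counted from the end, the machine has to buffer the most recent 3 symbols. Make each state the string of the last up-to-3 symbols read; on input `x` shift the window left and append `x`. Accept when the buffered window has length 3 and begins with `a`.
15 states suffice.
          a    b  
>  q0     q1   q2 
   q1     q3   q4 
   q2     q5   q6 
   q3     q7   q8 
   q4     q9  q10 
   q5    q11  q12 
   q6    q13  q14 
 * q7     q7   q8 
 * q8     q9  q10 
 * q9    q11  q12 
 * q10   q13  q14 
   q11    q7   q8 
   q12    q9  q10 
   q13   q11  q12 
   q14   q13  q14 
(> = start, * = accepting)

start=q0; accept=q7,q8,q9,q10; q0-a->q1; q0-b->q2; q1-a->q3; q1-b->q4; q2-a->q5; q2-b->q6; q3-a->q7; q3-b->q8; q4-a->q9; q4-b->q10; q5-a->q11; q5-b->q12; q6-a->q13; q6-b->q14; q7-a->q7; q7-b->q8; q8-a->q9; q8-b->q10; q9-a->q11; q9-b->q12; q10-a->q13; q10-b->q14; q11-a->q7; q11-b->q8; q12-a->q9; q12-b->q10; q13-a->q11; q13-b->q12; q14-a->q13; q14-b->q14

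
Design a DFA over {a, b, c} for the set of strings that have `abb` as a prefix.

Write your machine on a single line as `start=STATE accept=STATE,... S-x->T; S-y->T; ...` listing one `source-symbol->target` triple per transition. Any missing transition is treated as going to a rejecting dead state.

Walk along `abb` while the input agrees: from S0 take `a` to S1, and so on. Any deviation drops to the rejecting sink S4. Once S3 is reached the prefix is confirmed and every continuation is accepted.
        a   b   c  
>  S0   S1  S4  S4 
   S1   S4  S2  S4 
   S2   S4  S3  S4 
 * S3   S3  S3  S3 
   S4   S4  S4  S4 
(> = start, * = accepting)

start=S0; accept=S3; S0-a->S1; S0-b->S4; S0-c->S4; S1-a->S4; S1-b->S2; S1-c->S4; S2-a->S4; S2-b->S3; S2-c->S4; S3-a->S3; S3-b->S3; S3-c->S3; S4-a->S4; S4-b->S4; S4-c->S4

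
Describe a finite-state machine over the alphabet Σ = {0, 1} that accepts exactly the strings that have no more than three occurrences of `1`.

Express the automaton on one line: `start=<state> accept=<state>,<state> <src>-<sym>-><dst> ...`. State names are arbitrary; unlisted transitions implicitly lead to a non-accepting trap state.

start=s0 accept=s0,s1,s2,s3 s0-0->s0 s0-1->s1 s1-0->s1 s1-1->s2 s2-0->s2 s2-1->s3 s3-0->s3 s3-1->s4 s4-0->s4 s4-1->s4

Only the number of `1`s matters, and only up to 4. Make a chain s0 → s1 → s2 → s3 → s4 advanced by each `1` (with s4 absorbing); every other symbol self-loops. The accepting set is {s0, s1, s2, s3}.
        0   1  
>* s0   s0  s1 
 * s1   s1  s2 
 * s2   s2  s3 
 * s3   s3  s4 
   s4   s4  s4 
(> = start, * = accepting)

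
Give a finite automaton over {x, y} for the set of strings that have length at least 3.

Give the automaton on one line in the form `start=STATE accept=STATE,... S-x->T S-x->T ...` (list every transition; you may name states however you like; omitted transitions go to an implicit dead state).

start=q0 accept=q3,q4 q0-x->q1 q0-y->q1 q1-x->q2 q1-y->q2 q2-x->q3 q2-y->q3 q3-x->q4 q3-y->q4 q4-x->q4 q4-y->q4

We only need to distinguish lengths 0, 1, …, 3, and '>3'. Chain q0 → q1 → q2 → q3 → q4 on every symbol, with q4 looping. Accepting states: {q3, q4}.
5 states suffice.
        x   y  
>  q0   q1  q1 
   q1   q2  q2 
   q2   q3  q3 
 * q3   q4  q4 
 * q4   q4  q4 
(> = start, * = accepting)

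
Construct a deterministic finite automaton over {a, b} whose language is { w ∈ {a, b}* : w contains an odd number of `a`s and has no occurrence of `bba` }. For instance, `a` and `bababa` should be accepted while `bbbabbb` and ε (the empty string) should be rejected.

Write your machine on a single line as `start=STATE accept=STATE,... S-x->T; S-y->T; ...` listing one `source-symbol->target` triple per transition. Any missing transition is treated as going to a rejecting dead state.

start=S0; accept=S1,S3,S5; S0-a->S1; S0-b->S2; S1-a->S0; S1-b->S3; S2-a->S1; S2-b->S4; S3-a->S0; S3-b->S5; S4-a->S4; S4-b->S4; S5-a->S4; S5-b->S5

Handle the two conditions separately and then intersect. The first has 2 states tracking the count of `a`s modulo 2; the second has 4 states tracking partial matches of the forbidden pattern `bba`. A product state is a pair (one from each), accepting exactly when both do. Equivalent product states are then merged.
        a   b  
>  S0   S1  S2 
 * S1   S0  S3 
   S2   S1  S4 
 * S3   S0  S5 
   S4   S4  S4 
 * S5   S4  S5 
(> = start, * = accepting)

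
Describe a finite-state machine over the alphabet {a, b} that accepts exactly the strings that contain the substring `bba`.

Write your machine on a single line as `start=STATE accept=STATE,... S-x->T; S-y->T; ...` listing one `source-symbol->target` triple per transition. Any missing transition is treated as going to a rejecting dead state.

start=q0; accept=q3; q0-a->q0; q0-b->q1; q1-a->q0; q1-b->q2; q2-a->q3; q2-b->q2; q3-a->q3; q3-b->q3

States q0..q2 record the length of the longest prefix of `bba` that matches the current input suffix. Reaching q3 means `bba` has been seen, and we stay there forever. Accept from q3.
With 4 states:
        a   b  
>  q0   q0  q1 
   q1   q0  q2 
   q2   q3  q2 
 * q3   q3  q3 
(> = start, * = accepting)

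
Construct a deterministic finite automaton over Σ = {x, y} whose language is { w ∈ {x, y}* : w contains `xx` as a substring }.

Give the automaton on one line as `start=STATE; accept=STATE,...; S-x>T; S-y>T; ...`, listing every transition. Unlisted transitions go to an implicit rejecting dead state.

start=S0; accept=S2; S0-x>S1; S0-y>S0; S1-x>S2; S1-y>S0; S2-x>S2; S2-y>S2

States S0..S1 record the length of the longest prefix of `xx` that matches the current input suffix. Reaching S2 means `xx` has been seen, and we stay there forever. Accept from S2.
With 3 states:
        x   y  
>  S0   S1  S0 
   S1   S2  S0 
 * S2   S2  S2 
(> = start, * = accepting)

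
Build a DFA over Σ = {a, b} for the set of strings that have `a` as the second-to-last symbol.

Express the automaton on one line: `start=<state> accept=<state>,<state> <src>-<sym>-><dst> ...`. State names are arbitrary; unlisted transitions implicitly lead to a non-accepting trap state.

A DFA must remember the last 2 symbols (since which symbol is second-to-last isn't known until the input ends). Use one state per possible window of the last ≤2 symbols; accept from those whose window starts with `a`.
7 states suffice.
        a   b  
>  S0   S1  S2 
   S1   S3  S4 
   S2   S5  S6 
 * S3   S3  S4 
 * S4   S5  S6 
   S5   S3  S4 
   S6   S5  S6 
(> = start, * = accepting)

start=S0 accept=S3,S4 S0-a->S1 S0-b->S2 S1-a->S3 S1-b->S4 S2-a->S5 S2-b->S6 S3-a->S3 S3-b->S4 S4-a->S5 S4-b->S6 S5-a->S3 S5-b->S4 S6-a->S5 S6-b->S6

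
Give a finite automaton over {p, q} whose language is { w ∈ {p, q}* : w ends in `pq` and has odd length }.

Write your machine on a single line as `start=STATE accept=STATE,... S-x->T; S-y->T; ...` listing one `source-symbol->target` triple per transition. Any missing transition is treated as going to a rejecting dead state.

start=S0; accept=S3; S0-p->S1; S0-q->S1; S1-p->S2; S1-q->S0; S2-p->S1; S2-q->S3; S3-p->S2; S3-q->S0

Build one automaton per condition and run them in lockstep. The first has 3 states tracking how much of the suffix `pq` has currently been matched; the second has 2 states tracking the input length modulo 2. A product state is a pair (one from each), accepting exactly when both do. Equivalent product states are then merged.
        p   q  
>  S0   S1  S1 
   S1   S2  S0 
   S2   S1  S3 
 * S3   S2  S0 
(> = start, * = accepting)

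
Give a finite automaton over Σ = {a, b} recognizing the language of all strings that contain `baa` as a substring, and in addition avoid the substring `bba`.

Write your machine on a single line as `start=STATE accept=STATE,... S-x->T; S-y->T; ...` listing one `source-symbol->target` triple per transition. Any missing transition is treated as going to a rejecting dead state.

Run two small machines in parallel and take their product. The first has 4 states tracking whether and how much of `baa` has been seen; the second has 4 states tracking partial matches of the forbidden pattern `bba`. A product state is a pair (one from each), accepting exactly when both do.
        a   b  
>  s0   s0  s1 
   s1   s2  s3 
   s2   s4  s1 
   s3   s5  s3 
 * s4   s4  s6 
   s5   s7  s8 
 * s6   s4  s9 
   s7   s7  s7 
   s8   s5  s8 
 * s9   s7  s9 
(> = start, * = accepting)

start=s0; accept=s4,s6,s9; s0-a->s0; s0-b->s1; s1-a->s2; s1-b->s3; s2-a->s4; s2-b->s1; s3-a->s5; s3-b->s3; s4-a->s4; s4-b->s6; s5-a->s7; s5-b->s8; s6-a->s4; s6-b->s9; s7-a->s7; s7-b->s7; s8-a->s5; s8-b->s8; s9-a->s7; s9-b->s9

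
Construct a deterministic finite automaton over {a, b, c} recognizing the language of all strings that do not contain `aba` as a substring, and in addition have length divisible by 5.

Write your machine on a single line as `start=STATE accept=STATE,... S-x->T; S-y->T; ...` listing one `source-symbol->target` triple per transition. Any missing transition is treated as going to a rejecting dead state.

start=s0; accept=s0,s13,s14; s0-a->s1; s0-b->s2; s0-c->s2; s1-a->s3; s1-b->s4; s1-c->s5; s2-a->s3; s2-b->s5; s2-c->s5; s3-a->s6; s3-b->s7; s3-c->s8; s4-a->s9; s4-b->s8; s4-c->s8; s5-a->s6; s5-b->s8; s5-c->s8; s6-a->s10; s6-b->s11; s6-c->s12; s7-a->s9; s7-b->s12; s7-c->s12; s8-a->s10; s8-b->s12; s8-c->s12; s9-a->s9; s9-b->s9; s9-c->s9; s10-a->s13; s10-b->s14; s10-c->s0; s11-a->s9; s11-b->s0; s11-c->s0; s12-a->s13; s12-b->s0; s12-c->s0; s13-a->s1; s13-b->s15; s13-c->s2; s14-a->s9; s14-b->s2; s14-c->s2; s15-a->s9; s15-b->s5; s15-c->s5

Run two small machines in parallel and take their product. One (4 states) tracks partial matches of the forbidden pattern `aba`; the other (5 states) tracks the input length modulo 5. Each combined state is a pair, one component from each; accept when both components accept. After merging equivalent states the machine shrinks.
          a    b    c  
>* s0     s1   s2   s2 
   s1     s3   s4   s5 
   s2     s3   s5   s5 
   s3     s6   s7   s8 
   s4     s9   s8   s8 
   s5     s6   s8   s8 
   s6    s10  s11  s12 
   s7     s9  s12  s12 
   s8    s10  s12  s12 
   s9     s9   s9   s9 
   s10   s13  s14   s0 
   s11    s9   s0   s0 
   s12   s13   s0   s0 
 * s13    s1  s15   s2 
 * s14    s9   s2   s2 
   s15    s9   s5   s5 
(> = start, * = accepting)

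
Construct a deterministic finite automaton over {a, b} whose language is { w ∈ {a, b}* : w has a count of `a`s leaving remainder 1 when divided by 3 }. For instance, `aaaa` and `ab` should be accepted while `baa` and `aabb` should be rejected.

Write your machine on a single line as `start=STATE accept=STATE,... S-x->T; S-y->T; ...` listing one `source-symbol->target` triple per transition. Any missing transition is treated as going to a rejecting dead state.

start=q0; accept=q1; q0-a->q1; q0-b->q0; q1-a->q2; q1-b->q1; q2-a->q0; q2-b->q2

Keep the running count of `a`s modulo 3: each `a` advances along the cycle q0 → q1 → q2 → q0 while other symbols loop. Accept at q1.
        a   b  
>  q0   q1  q0 
 * q1   q2  q1 
   q2   q0  q2 
(> = start, * = accepting)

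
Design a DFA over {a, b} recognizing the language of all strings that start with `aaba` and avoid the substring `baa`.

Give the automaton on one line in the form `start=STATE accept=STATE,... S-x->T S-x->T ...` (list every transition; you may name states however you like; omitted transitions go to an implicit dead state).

Build one automaton per condition and run them in lockstep. One (6 states) tracks whether the input so far still matches the prefix `aaba`; the other (4 states) tracks partial matches of the forbidden pattern `baa`. Each combined state is a pair, one component from each; accept when both components accept.
          a    b  
>  q0     q1   q2 
   q1     q3   q2 
   q2     q4   q2 
   q3     q5   q6 
   q4     q7   q2 
   q5     q5   q2 
   q6     q8   q2 
   q7     q7   q7 
 * q8     q9  q10 
   q9     q9   q9 
 * q10    q8  q10 
(> = start, * = accepting)

start=q0 accept=q8,q10 q0-a->q1 q0-b->q2 q1-a->q3 q1-b->q2 q2-a->q4 q2-b->q2 q3-a->q5 q3-b->q6 q4-a->q7 q4-b->q2 q5-a->q5 q5-b->q2 q6-a->q8 q6-b->q2 q7-a->q7 q7-b->q7 q8-a->q9 q8-b->q10 q9-a->q9 q9-b->q9 q10-a->q8 q10-b->q10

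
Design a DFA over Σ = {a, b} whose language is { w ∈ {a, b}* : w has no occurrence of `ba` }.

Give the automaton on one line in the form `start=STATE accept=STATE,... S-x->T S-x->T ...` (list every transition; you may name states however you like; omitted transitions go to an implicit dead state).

start=S0 accept=S0,S1 S0-a->S0 S0-b->S1 S1-a->S2 S1-b->S1 S2-a->S2 S2-b->S2

Track partial matches of the forbidden pattern `ba`. State S2 is a dead state reached once `ba` has occurred; every other state accepts. S0 means no part of `ba` is currently matched.
With 3 states:
        a   b  
>* S0   S0  S1 
 * S1   S2  S1 
   S2   S2  S2 
(> = start, * = accepting)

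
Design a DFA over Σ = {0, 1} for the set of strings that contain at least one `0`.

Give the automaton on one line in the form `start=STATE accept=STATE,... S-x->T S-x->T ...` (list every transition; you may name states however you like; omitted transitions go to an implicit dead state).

Only the number of `0`s matters, and only up to 2. Make a chain S0 → S1 → S2 advanced by each `0` (with S2 absorbing); every other symbol self-loops. The accepting set is {S1, S2}.
        0   1  
>  S0   S1  S0 
 * S1   S2  S1 
 * S2   S2  S2 
(> = start, * = accepting)

start=S0 accept=S1,S2 S0-0->S1 S0-1->S0 S1-0->S2 S1-1->S1 S2-0->S2 S2-1->S2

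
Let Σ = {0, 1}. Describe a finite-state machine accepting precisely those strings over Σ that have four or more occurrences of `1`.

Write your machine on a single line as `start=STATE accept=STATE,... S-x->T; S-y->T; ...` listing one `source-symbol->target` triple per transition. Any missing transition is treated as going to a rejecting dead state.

start=q0; accept=q4,q5; q0-0->q0; q0-1->q1; q1-0->q1; q1-1->q2; q2-0->q2; q2-1->q3; q3-0->q3; q3-1->q4; q4-0->q4; q4-1->q5; q5-0->q5; q5-1->q5

Count `1`s, saturating at 5: states q0 through q4 mean 0 through 4 `1`s seen; q5 means more than 4. Each `1` increments (capped at q5); other symbols loop. Accept from {q4, q5}.
        0   1  
>  q0   q0  q1 
   q1   q1  q2 
   q2   q2  q3 
   q3   q3  q4 
 * q4   q4  q5 
 * q5   q5  q5 
(> = start, * = accepting)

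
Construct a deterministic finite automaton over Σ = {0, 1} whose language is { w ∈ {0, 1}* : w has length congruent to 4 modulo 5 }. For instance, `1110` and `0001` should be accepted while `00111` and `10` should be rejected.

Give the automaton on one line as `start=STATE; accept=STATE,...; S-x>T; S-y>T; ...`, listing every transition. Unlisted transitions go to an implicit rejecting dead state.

Only the length mod 5 matters, so use a 5-cycle: from any state, every input symbol moves to the next state, wrapping q4 back to q0. Mark q4 accepting.
        0   1  
>  q0   q1  q1 
   q1   q2  q2 
   q2   q3  q3 
   q3   q4  q4 
 * q4   q0  q0 
(> = start, * = accepting)

start=q0; accept=q4; q0-0>q1; q0-1>q1; q1-0>q2; q1-1>q2; q2-0>q3; q2-1>q3; q3-0>q4; q3-1>q4; q4-0>q0; q4-1>q0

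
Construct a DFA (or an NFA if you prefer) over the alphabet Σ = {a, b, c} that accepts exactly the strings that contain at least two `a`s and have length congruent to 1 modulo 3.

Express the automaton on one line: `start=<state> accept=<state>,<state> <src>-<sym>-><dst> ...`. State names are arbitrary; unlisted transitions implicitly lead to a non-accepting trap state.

Run two small machines in parallel and take their product. The first has 4 states tracking the count of `a`s, saturating at 3; the second has 3 states tracking the input length modulo 3. A product state is a pair (one from each), accepting exactly when both do. After merging equivalent states the machine shrinks.
With 9 states:
        a   b   c  
>  q0   q1  q2  q2 
   q1   q3  q4  q4 
   q2   q4  q5  q5 
   q3   q6  q6  q6 
   q4   q6  q7  q7 
   q5   q7  q0  q0 
   q6   q8  q8  q8 
   q7   q8  q1  q1 
 * q8   q3  q3  q3 
(> = start, * = accepting)

start=q0 accept=q8 q0-a->q1 q0-b->q2 q0-c->q2 q1-a->q3 q1-b->q4 q1-c->q4 q2-a->q4 q2-b->q5 q2-c->q5 q3-a->q6 q3-b->q6 q3-c->q6 q4-a->q6 q4-b->q7 q4-c->q7 q5-a->q7 q5-b->q0 q5-c->q0 q6-a->q8 q6-b->q8 q6-c->q8 q7-a->q8 q7-b->q1 q7-c->q1 q8-a->q3 q8-b->q3 q8-c->q3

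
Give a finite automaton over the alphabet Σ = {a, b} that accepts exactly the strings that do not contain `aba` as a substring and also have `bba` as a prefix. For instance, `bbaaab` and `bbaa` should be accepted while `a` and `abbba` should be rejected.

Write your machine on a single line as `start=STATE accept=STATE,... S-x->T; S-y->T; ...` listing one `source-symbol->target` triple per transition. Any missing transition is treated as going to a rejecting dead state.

Build one automaton per condition and run them in lockstep. The first has 4 states tracking partial matches of the forbidden pattern `aba`; the second has 5 states tracking whether the input so far still matches the prefix `bba`. A product state is a pair (one from each), accepting exactly when both do.
An 11-state machine:
          a    b  
>  q0     q1   q2 
   q1     q1   q3 
   q2     q1   q4 
   q3     q5   q6 
   q4     q7   q6 
   q5     q5   q5 
   q6     q1   q6 
 * q7     q7   q8 
 * q8     q9  q10 
   q9     q9   q9 
 * q10    q7  q10 
(> = start, * = accepting)

start=q0; accept=q7,q8,q10; q0-a->q1; q0-b->q2; q1-a->q1; q1-b->q3; q2-a->q1; q2-b->q4; q3-a->q5; q3-b->q6; q4-a->q7; q4-b->q6; q5-a->q5; q5-b->q5; q6-a->q1; q6-b->q6; q7-a->q7; q7-b->q8; q8-a->q9; q8-b->q10; q9-a->q9; q9-b->q9; q10-a->q7; q10-b->q10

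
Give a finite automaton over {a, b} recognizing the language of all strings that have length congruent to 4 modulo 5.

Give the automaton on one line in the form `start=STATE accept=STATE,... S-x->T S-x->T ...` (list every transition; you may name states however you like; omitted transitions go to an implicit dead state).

Count input length modulo 5: every symbol advances one step around the cycle q0 → q1 → q2 → q3 → q4 → q0. Accept at q4.
With 5 states:
        a   b  
>  q0   q1  q1 
   q1   q2  q2 
   q2   q3  q3 
   q3   q4  q4 
 * q4   q0  q0 
(> = start, * = accepting)

start=q0 accept=q4 q0-a->q1 q0-b->q1 q1-a->q2 q1-b->q2 q2-a->q3 q2-b->q3 q3-a->q4 q3-b->q4 q4-a->q0 q4-b->q0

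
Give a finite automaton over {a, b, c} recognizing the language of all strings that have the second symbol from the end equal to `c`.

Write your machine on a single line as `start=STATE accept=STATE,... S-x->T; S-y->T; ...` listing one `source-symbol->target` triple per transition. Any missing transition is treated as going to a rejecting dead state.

Because acceptance depends on a position counted from the end, the machine has to buffer the most recent 2 symbols. Make each state the string of the last up-to-2 symbols read; on input `x` shift the window left and append `x`. Accept when the buffered window has length 2 and begins with `c`.
With 13 states:
          a    b    c  
>  S0     S1   S2   S3 
   S1     S4   S5   S6 
   S2     S7   S8   S9 
   S3    S10  S11  S12 
   S4     S4   S5   S6 
   S5     S7   S8   S9 
   S6    S10  S11  S12 
   S7     S4   S5   S6 
   S8     S7   S8   S9 
   S9    S10  S11  S12 
 * S10    S4   S5   S6 
 * S11    S7   S8   S9 
 * S12   S10  S11  S12 
(> = start, * = accepting)

start=S0; accept=S10,S11,S12; S0-a->S1; S0-b->S2; S0-c->S3; S1-a->S4; S1-b->S5; S1-c->S6; S2-a->S7; S2-b->S8; S2-c->S9; S3-a->S10; S3-b->S11; S3-c->S12; S4-a->S4; S4-b->S5; S4-c->S6; S5-a->S7; S5-b->S8; S5-c->S9; S6-a->S10; S6-b->S11; S6-c->S12; S7-a->S4; S7-b->S5; S7-c->S6; S8-a->S7; S8-b->S8; S8-c->S9; S9-a->S10; S9-b->S11; S9-c->S12; S10-a->S4; S10-b->S5; S10-c->S6; S11-a->S7; S11-b->S8; S11-c->S9; S12-a->S10; S12-b->S11; S12-c->S12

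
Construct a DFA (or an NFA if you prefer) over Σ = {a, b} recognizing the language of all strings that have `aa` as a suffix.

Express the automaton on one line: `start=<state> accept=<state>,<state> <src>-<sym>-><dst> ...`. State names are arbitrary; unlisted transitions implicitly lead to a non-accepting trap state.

start=q0 accept=q2 q0-a->q1 q0-b->q0 q1-a->q2 q1-b->q0 q2-a->q2 q2-b->q0

Remember how much of `aa` the current input suffix matches. State q0 means no match yet; q1 means the last symbol is `a`; q2 means the last 2 symbols are `aa`. Only q2 accepts. On a mismatch, fall back to the longest proper suffix that is still a prefix of `aa`.
        a   b  
>  q0   q1  q0 
   q1   q2  q0 
 * q2   q2  q0 
(> = start, * = accepting)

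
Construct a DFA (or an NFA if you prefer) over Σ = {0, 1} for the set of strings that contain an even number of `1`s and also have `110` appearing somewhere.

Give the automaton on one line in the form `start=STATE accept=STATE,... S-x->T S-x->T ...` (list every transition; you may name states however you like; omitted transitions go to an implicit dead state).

Handle the two conditions separately and then intersect. The first has 2 states tracking the count of `1`s modulo 2; the second has 4 states tracking whether and how much of `110` has been seen. A product state is a pair (one from each), accepting exactly when both do.
An 8-state machine:
        0   1  
>  S0   S0  S1 
   S1   S2  S3 
   S2   S2  S4 
   S3   S5  S6 
   S4   S0  S6 
 * S5   S5  S7 
   S6   S7  S3 
   S7   S7  S5 
(> = start, * = accepting)

start=S0 accept=S5 S0-0->S0 S0-1->S1 S1-0->S2 S1-1->S3 S2-0->S2 S2-1->S4 S3-0->S5 S3-1->S6 S4-0->S0 S4-1->S6 S5-0->S5 S5-1->S7 S6-0->S7 S6-1->S3 S7-0->S7 S7-1->S5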